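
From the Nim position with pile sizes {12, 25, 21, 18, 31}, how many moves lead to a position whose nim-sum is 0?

3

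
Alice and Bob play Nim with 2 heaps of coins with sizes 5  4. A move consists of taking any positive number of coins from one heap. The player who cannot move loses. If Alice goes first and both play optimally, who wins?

Compute the nim-sum pairwise:
5 ^ 4 = 1
The nim-sum is 1 ≠ 0, so this is an N-position: the player to move can win; Alice has a winning move.

Alice wins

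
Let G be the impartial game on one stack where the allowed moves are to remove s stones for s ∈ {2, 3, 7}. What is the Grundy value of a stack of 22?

1

Build the Grundy sequence with g(k) = mex{g(k−s) : s ∈ {2, 3, 7}, s ≤ k}:
k:     0  1  2  3  4  5  6  7  8  9 10 11 12 13 14 15 16 17 18 19 20 21 22
g(k):  0  0  1  1  2  0  0  1  1  2  0  0  1  1  2  0  0  1  1  2  0  0  1
So g(22) = 1.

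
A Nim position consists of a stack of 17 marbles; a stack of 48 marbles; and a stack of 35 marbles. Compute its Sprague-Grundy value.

Bitwise XOR of the heap sizes:
  010001  (17)
  110000  (48)
  100011  (35)
  ------
  000010  (2)

2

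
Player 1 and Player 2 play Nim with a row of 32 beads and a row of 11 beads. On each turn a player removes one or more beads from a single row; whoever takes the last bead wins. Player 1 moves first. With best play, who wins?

Player 1 wins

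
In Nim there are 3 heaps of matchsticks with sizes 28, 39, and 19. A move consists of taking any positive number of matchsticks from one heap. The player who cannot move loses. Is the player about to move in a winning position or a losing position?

Compute the nim-sum pairwise:
28 ^ 39 = 59
59 ^ 19 = 40
The nim-sum is 40 ≠ 0, so this is an N-position: the player to move can win.

Winning position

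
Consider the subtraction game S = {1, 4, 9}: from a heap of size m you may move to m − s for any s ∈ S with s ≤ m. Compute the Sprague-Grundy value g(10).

0

Build the Grundy sequence with g(k) = mex{g(k−s) : s ∈ {1, 4, 9}, s ≤ k}:
k:     0  1  2  3  4  5  6  7  8  9 10
g(k):  0  1  0  1  2  0  1  0  1  2  0
So g(10) = 0.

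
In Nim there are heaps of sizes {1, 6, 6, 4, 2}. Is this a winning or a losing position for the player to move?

Nim-sum: 1 ⊕ 6 ⊕ 6 ⊕ 4 ⊕ 2 = 7.
The nim-sum is 7 ≠ 0, so this is an N-position: the player to move can win.

Winning position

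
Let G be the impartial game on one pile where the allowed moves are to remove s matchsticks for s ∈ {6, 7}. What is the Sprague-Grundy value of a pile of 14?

0

Grundy values for subtraction set {6, 7}:
g(0) = mex{} = 0
g(1) = mex{} = 0
g(2) = mex{} = 0
g(3) = mex{} = 0
g(4) = mex{} = 0
g(5) = mex{} = 0
g(6) = mex{0} = 1
g(7) = mex{0} = 1
g(8) = mex{0} = 1
g(9) = mex{0} = 1
g(10) = mex{0} = 1
g(11) = mex{0} = 1
g(12) = mex{0,1} = 2
g(13) = mex{1} = 0
g(14) = mex{1} = 0
So g(14) = 0.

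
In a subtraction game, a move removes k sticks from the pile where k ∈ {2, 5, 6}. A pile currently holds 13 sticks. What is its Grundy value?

Grundy values for subtraction set {2, 5, 6}:
k:     0  1  2  3  4  5  6  7  8  9 10 11 12 13
g(k):  0  0  1  1  0  2  1  3  0  2  1  0  0  1
So g(13) = 1.

1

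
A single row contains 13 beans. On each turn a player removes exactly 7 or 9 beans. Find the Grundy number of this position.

Grundy values for subtraction set {7, 9}:
g(0) = mex{} = 0
g(1) = mex{} = 0
g(2) = mex{} = 0
g(3) = mex{} = 0
g(4) = mex{} = 0
g(5) = mex{} = 0
g(6) = mex{} = 0
g(7) = mex{0} = 1
g(8) = mex{0} = 1
g(9) = mex{0} = 1
g(10) = mex{0} = 1
g(11) = mex{0} = 1
g(12) = mex{0} = 1
g(13) = mex{0} = 1
So g(13) = 1.

1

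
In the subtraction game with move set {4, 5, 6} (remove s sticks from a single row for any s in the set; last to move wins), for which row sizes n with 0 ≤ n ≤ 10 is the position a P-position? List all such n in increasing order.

0, 1, 2, 3, 10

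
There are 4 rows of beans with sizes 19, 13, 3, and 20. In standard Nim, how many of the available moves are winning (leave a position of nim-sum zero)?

Compute the nim-sum pairwise:
19 ^ 13 = 30
30 ^ 3 = 29
29 ^ 20 = 9
The overall nim-sum is X = 9. A row of size p has a winning move iff p XOR X < p (reduce it to p XOR X).
  19: 19 XOR 9 = 26 ≥ 19 — no move.
  13: 13 XOR 9 = 4 < 13 — winning move (to 4).
  3: 3 XOR 9 = 10 ≥ 3 — no move.
  20: 20 XOR 9 = 29 ≥ 20 — no move.
That gives 1 winning move.

1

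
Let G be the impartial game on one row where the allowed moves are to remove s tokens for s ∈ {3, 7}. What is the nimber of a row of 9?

Compute g(0), g(1), … for moves {3, 7}:
k:     0  1  2  3  4  5  6  7  8  9
g(k):  0  0  0  1  1  1  0  2  2  1
So g(9) = 1.

1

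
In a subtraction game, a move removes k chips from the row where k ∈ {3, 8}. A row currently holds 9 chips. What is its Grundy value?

1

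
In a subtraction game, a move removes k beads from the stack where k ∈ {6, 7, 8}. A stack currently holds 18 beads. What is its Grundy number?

0

Grundy values for subtraction set {6, 7, 8}:
k:     0  1  2  3  4  5  6  7  8  9 10 11 12 13 14 15 16 17 18
g(k):  0  0  0  0  0  0  1  1  1  1  1  1  2  2  0  0  0  0  0
So g(18) = 0.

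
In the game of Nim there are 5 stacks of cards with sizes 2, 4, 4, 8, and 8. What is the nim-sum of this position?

2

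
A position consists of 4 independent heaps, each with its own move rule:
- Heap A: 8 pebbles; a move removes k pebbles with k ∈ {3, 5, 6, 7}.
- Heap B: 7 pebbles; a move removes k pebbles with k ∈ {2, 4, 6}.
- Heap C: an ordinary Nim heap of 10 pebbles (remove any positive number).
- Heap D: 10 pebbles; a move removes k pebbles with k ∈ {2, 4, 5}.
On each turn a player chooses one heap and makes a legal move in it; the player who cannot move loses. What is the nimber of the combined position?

Grundy values for heap A (subtraction set {3, 5, 6, 7}):
g(0) = mex{} = 0
g(1) = mex{} = 0
g(2) = mex{} = 0
g(3) = mex{0} = 1
g(4) = mex{0} = 1
g(5) = mex{0} = 1
g(6) = mex{0,1} = 2
g(7) = mex{0,1} = 2
g(8) = mex{0,1} = 2
So g(8) = 2.
Grundy values for heap B (subtraction set {2, 4, 6}):
k:     0  1  2  3  4  5  6  7
g(k):  0  0  1  1  2  2  3  3
So g(7) = 3.
Heap C is a plain Nim heap of size 10, so its Grundy value is 10.
Grundy values for heap D (subtraction set {2, 4, 5}):
g(0) = mex{} = 0
g(1) = mex{} = 0
g(2) = mex{0} = 1
g(3) = mex{0} = 1
g(4) = mex{0,1} = 2
g(5) = mex{0,1} = 2
g(6) = mex{0,1,2} = 3
g(7) = mex{1,2} = 0
g(8) = mex{1,2,3} = 0
g(9) = mex{0,2} = 1
g(10) = mex{0,2,3} = 1
So g(10) = 1.
By the Sprague-Grundy theorem, the Grundy value of a sum of independent games is the XOR of the component values.
Combined value = 2 XOR 3 XOR 10 XOR 1 = 10.

10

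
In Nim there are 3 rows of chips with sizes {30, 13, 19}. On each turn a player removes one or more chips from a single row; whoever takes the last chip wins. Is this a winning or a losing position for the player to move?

Losing position

Bitwise XOR of the heap sizes:
  11110  (30)
  01101  (13)
  10011  (19)
  -----
  00000  (0)
The nim-sum is 0, so this is a P-position: the player to move is in a losing position under optimal play.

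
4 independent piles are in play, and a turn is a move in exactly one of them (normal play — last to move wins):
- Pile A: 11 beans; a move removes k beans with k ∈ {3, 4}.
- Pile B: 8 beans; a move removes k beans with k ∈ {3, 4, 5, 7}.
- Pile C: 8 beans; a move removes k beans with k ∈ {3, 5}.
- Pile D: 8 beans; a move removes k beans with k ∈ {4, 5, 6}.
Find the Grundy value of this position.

1

Build the Grundy sequence for pile A with g(k) = mex{g(k−s) : s ∈ {3, 4}, s ≤ k}:
g(0) = mex{} = 0
g(1) = mex{} = 0
g(2) = mex{} = 0
g(3) = mex{0} = 1
g(4) = mex{0} = 1
g(5) = mex{0} = 1
g(6) = mex{0,1} = 2
g(7) = mex{1} = 0
g(8) = mex{1} = 0
g(9) = mex{1,2} = 0
g(10) = mex{0,2} = 1
g(11) = mex{0} = 1
So g(11) = 1.
For pile B, compute g(0), g(1), … with moves {3, 4, 5, 7}:
k:     0  1  2  3  4  5  6  7  8
g(k):  0  0  0  1  1  1  2  2  2
So g(8) = 2.
Grundy values for pile C (subtraction set {3, 5}):
g(0) = mex{} = 0
g(1) = mex{} = 0
g(2) = mex{} = 0
g(3) = mex{0} = 1
g(4) = mex{0} = 1
g(5) = mex{0} = 1
g(6) = mex{0,1} = 2
g(7) = mex{0,1} = 2
g(8) = mex{1} = 0
So g(8) = 0.
For pile D, compute g(0), g(1), … with moves {4, 5, 6}:
k:     0  1  2  3  4  5  6  7  8
g(k):  0  0  0  0  1  1  1  1  2
So g(8) = 2.
The value of a disjunctive sum is the nim-sum of the parts.
Combined value = 1 ⊕ 2 ⊕ 0 ⊕ 2 = 1.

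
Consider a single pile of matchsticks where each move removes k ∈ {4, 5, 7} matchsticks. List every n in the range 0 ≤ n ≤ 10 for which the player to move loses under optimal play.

0, 1, 2, 3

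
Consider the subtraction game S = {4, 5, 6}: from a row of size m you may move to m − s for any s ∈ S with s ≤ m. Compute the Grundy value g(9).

2

Build the Grundy sequence with g(k) = mex{g(k−s) : s ∈ {4, 5, 6}, s ≤ k}:
g(0) = mex{} = 0
g(1) = mex{} = 0
g(2) = mex{} = 0
g(3) = mex{} = 0
g(4) = mex{0} = 1
g(5) = mex{0} = 1
g(6) = mex{0} = 1
g(7) = mex{0} = 1
g(8) = mex{0,1} = 2
g(9) = mex{0,1} = 2
So g(9) = 2.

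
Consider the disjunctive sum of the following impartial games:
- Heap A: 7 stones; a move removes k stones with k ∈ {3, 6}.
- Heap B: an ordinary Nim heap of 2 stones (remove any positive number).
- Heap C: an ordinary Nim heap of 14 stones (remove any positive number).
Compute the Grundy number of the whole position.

Grundy values for heap A (subtraction set {3, 6}):
k:     0  1  2  3  4  5  6  7
g(k):  0  0  0  1  1  1  2  2
So g(7) = 2.
Heap B is a plain Nim heap of size 2, so its Grundy value is 2.
Heap C is a plain Nim heap of size 14, so its Grundy value is 14.
The value of a disjunctive sum is the nim-sum of the parts.
Combined value = 2 ⊕ 2 ⊕ 14 = 14.

14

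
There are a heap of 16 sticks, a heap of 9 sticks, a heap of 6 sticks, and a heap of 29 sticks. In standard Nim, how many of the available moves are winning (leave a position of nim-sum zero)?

1

Bitwise XOR of the heap sizes:
  10000  (16)
  01001  (9)
  00110  (6)
  11101  (29)
  -----
  00010  (2)
The overall nim-sum is X = 2. A heap of size p has a winning move iff p XOR X < p (reduce it to p XOR X).
  16: 16 XOR 2 = 18 ≥ 16 — no move.
  9: 9 XOR 2 = 11 ≥ 9 — no move.
  6: 6 XOR 2 = 4 < 6 — winning move (to 4).
  29: 29 XOR 2 = 31 ≥ 29 — no move.
That gives 1 winning move.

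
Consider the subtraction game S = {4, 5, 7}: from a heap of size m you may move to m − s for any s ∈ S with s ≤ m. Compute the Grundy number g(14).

0

Build the Grundy sequence with g(k) = mex{g(k−s) : s ∈ {4, 5, 7}, s ≤ k}:
g(0) = mex{} = 0
g(1) = mex{} = 0
g(2) = mex{} = 0
g(3) = mex{} = 0
g(4) = mex{0} = 1
g(5) = mex{0} = 1
g(6) = mex{0} = 1
g(7) = mex{0} = 1
g(8) = mex{0,1} = 2
g(9) = mex{0,1} = 2
g(10) = mex{0,1} = 2
g(11) = mex{1} = 0
g(12) = mex{1,2} = 0
g(13) = mex{1,2} = 0
g(14) = mex{1,2} = 0
So g(14) = 0.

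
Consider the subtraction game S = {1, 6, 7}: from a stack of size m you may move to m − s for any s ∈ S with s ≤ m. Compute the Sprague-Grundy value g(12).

Compute g(0), g(1), … for moves {1, 6, 7}:
g(0) = mex{} = 0
g(1) = mex{0} = 1
g(2) = mex{1} = 0
g(3) = mex{0} = 1
g(4) = mex{1} = 0
g(5) = mex{0} = 1
g(6) = mex{0,1} = 2
g(7) = mex{0,1,2} = 3
g(8) = mex{0,1,3} = 2
g(9) = mex{0,1,2} = 3
g(10) = mex{0,1,3} = 2
g(11) = mex{0,1,2} = 3
g(12) = mex{1,2,3} = 0
So g(12) = 0.

0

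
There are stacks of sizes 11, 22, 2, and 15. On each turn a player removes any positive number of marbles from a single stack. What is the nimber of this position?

16

Bitwise XOR of the heap sizes:
  01011  (11)
  10110  (22)
  00010  (2)
  01111  (15)
  -----
  10000  (16)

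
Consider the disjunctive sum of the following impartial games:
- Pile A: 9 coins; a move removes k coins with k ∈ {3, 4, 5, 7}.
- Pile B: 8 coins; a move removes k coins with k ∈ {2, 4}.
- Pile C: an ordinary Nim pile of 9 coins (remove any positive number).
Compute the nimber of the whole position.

11

Grundy values for pile A (subtraction set {3, 4, 5, 7}):
g(0) = mex{} = 0
g(1) = mex{} = 0
g(2) = mex{} = 0
g(3) = mex{0} = 1
g(4) = mex{0} = 1
g(5) = mex{0} = 1
g(6) = mex{0,1} = 2
g(7) = mex{0,1} = 2
g(8) = mex{0,1} = 2
g(9) = mex{0,1,2} = 3
So g(9) = 3.
For pile B, compute g(0), g(1), … with moves {2, 4}:
g(0) = mex{} = 0
g(1) = mex{} = 0
g(2) = mex{0} = 1
g(3) = mex{0} = 1
g(4) = mex{0,1} = 2
g(5) = mex{0,1} = 2
g(6) = mex{1,2} = 0
g(7) = mex{1,2} = 0
g(8) = mex{0,2} = 1
So g(8) = 1.
Pile C is a plain Nim pile of size 9, so its Grundy value is 9.
The value of a disjunctive sum is the nim-sum of the parts.
Combined value = 3 ⊕ 1 ⊕ 9 = 11.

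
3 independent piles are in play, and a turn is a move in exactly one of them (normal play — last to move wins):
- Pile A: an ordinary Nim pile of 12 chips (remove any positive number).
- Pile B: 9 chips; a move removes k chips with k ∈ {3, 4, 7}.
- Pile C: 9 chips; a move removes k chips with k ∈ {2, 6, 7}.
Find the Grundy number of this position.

Pile A is a plain Nim pile of size 12, so its Grundy value is 12.
For pile B, compute g(0), g(1), … with moves {3, 4, 7}:
g(0) = mex{} = 0
g(1) = mex{} = 0
g(2) = mex{} = 0
g(3) = mex{0} = 1
g(4) = mex{0} = 1
g(5) = mex{0} = 1
g(6) = mex{0,1} = 2
g(7) = mex{0,1} = 2
g(8) = mex{0,1} = 2
g(9) = mex{0,1,2} = 3
So g(9) = 3.
Build the Grundy sequence for pile C with g(k) = mex{g(k−s) : s ∈ {2, 6, 7}, s ≤ k}:
k:     0  1  2  3  4  5  6  7  8  9
g(k):  0  0  1  1  0  0  1  1  2  0
So g(9) = 0.
By the Sprague-Grundy theorem, the Grundy value of a sum of independent games is the XOR of the component values.
Combined value = 12 XOR 3 XOR 0 = 15.

15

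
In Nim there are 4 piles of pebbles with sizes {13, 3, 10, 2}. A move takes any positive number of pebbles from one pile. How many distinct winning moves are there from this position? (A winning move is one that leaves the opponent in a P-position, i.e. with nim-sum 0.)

Bitwise XOR of the heap sizes:
  1101  (13)
  0011  (3)
  1010  (10)
  0010  (2)
  ----
  0110  (6)
The overall nim-sum is X = 6. A pile of size p has a winning move iff p XOR X < p (reduce it to p XOR X).
  13: 13 XOR 6 = 11 < 13 — winning move (to 11).
  3: 3 XOR 6 = 5 ≥ 3 — no move.
  10: 10 XOR 6 = 12 ≥ 10 — no move.
  2: 2 XOR 6 = 4 ≥ 2 — no move.
That gives 1 winning move.

1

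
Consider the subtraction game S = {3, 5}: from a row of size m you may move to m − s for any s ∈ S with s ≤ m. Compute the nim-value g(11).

1

Build the Grundy sequence with g(k) = mex{g(k−s) : s ∈ {3, 5}, s ≤ k}:
k:     0  1  2  3  4  5  6  7  8  9 10 11
g(k):  0  0  0  1  1  1  2  2  0  0  0  1
So g(11) = 1.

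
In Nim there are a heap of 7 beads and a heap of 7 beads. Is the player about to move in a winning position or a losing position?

Compute the nim-sum pairwise:
7 XOR 7 = 0
The nim-sum is 0, so this is a P-position: the player to move is in a losing position under optimal play.

Losing position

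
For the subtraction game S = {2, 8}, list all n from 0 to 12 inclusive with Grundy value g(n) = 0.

0, 1, 4, 5, 10, 11

Grundy values for subtraction set {2, 8}:
g(0) = mex{} = 0
g(1) = mex{} = 0
g(2) = mex{0} = 1
g(3) = mex{0} = 1
g(4) = mex{1} = 0
g(5) = mex{1} = 0
g(6) = mex{0} = 1
g(7) = mex{0} = 1
g(8) = mex{0,1} = 2
g(9) = mex{0,1} = 2
g(10) = mex{1,2} = 0
g(11) = mex{1,2} = 0
g(12) = mex{0} = 1
The P-positions (g = 0) in 0..12 are 0, 1, 4, 5, 10, 11.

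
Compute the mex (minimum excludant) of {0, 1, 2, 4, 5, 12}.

The values 0, 1, 2 are all present; 3 is the first non-negative integer missing from the set.

3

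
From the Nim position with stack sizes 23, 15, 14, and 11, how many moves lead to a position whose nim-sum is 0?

1

In binary:
  10111  (23)
  01111  (15)
  01110  (14)
  01011  (11)
  -----
  11101  (29)
The overall nim-sum is X = 29. A stack of size p has a winning move iff p XOR X < p (reduce it to p XOR X).
  23: 23 XOR 29 = 10 < 23 — winning move (to 10).
  15: 15 XOR 29 = 18 ≥ 15 — no move.
  14: 14 XOR 29 = 19 ≥ 14 — no move.
  11: 11 XOR 29 = 22 ≥ 11 — no move.
That gives 1 winning move.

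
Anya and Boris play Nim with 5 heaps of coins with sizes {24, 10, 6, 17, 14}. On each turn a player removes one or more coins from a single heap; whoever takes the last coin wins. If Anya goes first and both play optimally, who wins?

Nim-sum: 24 ⊕ 10 ⊕ 6 ⊕ 17 ⊕ 14 = 11.
The nim-sum is 11 ≠ 0, so this is an N-position: the player to move can win; Anya has a winning move.

Anya wins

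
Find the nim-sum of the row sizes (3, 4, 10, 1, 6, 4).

Compute the nim-sum pairwise:
3 XOR 4 = 7
7 XOR 10 = 13
13 XOR 1 = 12
12 XOR 6 = 10
10 XOR 4 = 14

14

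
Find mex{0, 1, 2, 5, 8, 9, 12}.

The values 0, 1, 2 are all present; 3 is the first non-negative integer missing from the set.

3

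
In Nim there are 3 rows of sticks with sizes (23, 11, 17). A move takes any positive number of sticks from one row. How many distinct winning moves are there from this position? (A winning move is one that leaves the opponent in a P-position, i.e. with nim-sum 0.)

1

Nim-sum: 23 ⊕ 11 ⊕ 17 = 13.
The overall nim-sum is X = 13. A row of size p has a winning move iff p XOR X < p (reduce it to p XOR X).
  23: 23 XOR 13 = 26 ≥ 23 — no move.
  11: 11 XOR 13 = 6 < 11 — winning move (to 6).
  17: 17 XOR 13 = 28 ≥ 17 — no move.
That gives 1 winning move.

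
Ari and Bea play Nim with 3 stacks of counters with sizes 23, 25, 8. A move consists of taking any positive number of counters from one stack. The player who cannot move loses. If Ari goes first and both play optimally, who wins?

Ari wins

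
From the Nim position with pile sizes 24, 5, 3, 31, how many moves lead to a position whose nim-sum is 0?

3

Write each in binary and XOR column by column:
  11000  (24)
  00101  (5)
  00011  (3)
  11111  (31)
  -----
  00001  (1)
The overall nim-sum is X = 1. A pile of size p has a winning move iff p XOR X < p (reduce it to p XOR X).
  24: 24 XOR 1 = 25 ≥ 24 — no move.
  5: 5 XOR 1 = 4 < 5 — winning move (to 4).
  3: 3 XOR 1 = 2 < 3 — winning move (to 2).
  31: 31 XOR 1 = 30 < 31 — winning move (to 30).
That gives 3 winning moves.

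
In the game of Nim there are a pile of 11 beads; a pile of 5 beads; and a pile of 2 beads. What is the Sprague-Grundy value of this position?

Compute the nim-sum pairwise:
11 ^ 5 = 14
14 ^ 2 = 12

12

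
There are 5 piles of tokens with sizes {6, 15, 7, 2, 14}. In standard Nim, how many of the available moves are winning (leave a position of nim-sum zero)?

5

Compute the nim-sum pairwise:
6 ⊕ 15 = 9
9 ⊕ 7 = 14
14 ⊕ 2 = 12
12 ⊕ 14 = 2
The overall nim-sum is X = 2. A pile of size p has a winning move iff p XOR X < p (reduce it to p XOR X).
  6: 6 XOR 2 = 4 < 6 — winning move (to 4).
  15: 15 XOR 2 = 13 < 15 — winning move (to 13).
  7: 7 XOR 2 = 5 < 7 — winning move (to 5).
  2: 2 XOR 2 = 0 < 2 — winning move (to 0).
  14: 14 XOR 2 = 12 < 14 — winning move (to 12).
That gives 5 winning moves.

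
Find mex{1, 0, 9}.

2

The values 0, 1 are all present; 2 is the first non-negative integer missing from the set.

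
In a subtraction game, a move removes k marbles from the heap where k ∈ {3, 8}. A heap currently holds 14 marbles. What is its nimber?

1

Build the Grundy sequence with g(k) = mex{g(k−s) : s ∈ {3, 8}, s ≤ k}:
k:     0  1  2  3  4  5  6  7  8  9 10 11 12 13 14
g(k):  0  0  0  1  1  1  0  0  2  1  1  0  0  0  1
So g(14) = 1.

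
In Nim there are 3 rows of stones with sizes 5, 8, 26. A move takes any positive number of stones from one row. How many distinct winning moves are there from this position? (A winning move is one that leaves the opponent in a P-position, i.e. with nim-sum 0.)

1

Nim-sum: 5 ⊕ 8 ⊕ 26 = 23.
The overall nim-sum is X = 23. A row of size p has a winning move iff p XOR X < p (reduce it to p XOR X).
  5: 5 XOR 23 = 18 ≥ 5 — no move.
  8: 8 XOR 23 = 31 ≥ 8 — no move.
  26: 26 XOR 23 = 13 < 26 — winning move (to 13).
That gives 1 winning move.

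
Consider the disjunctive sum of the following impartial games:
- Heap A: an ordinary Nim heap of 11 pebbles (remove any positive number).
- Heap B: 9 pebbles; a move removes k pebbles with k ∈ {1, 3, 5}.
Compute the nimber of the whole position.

Heap A is a plain Nim heap of size 11, so its Grundy value is 11.
Grundy values for heap B (subtraction set {1, 3, 5}):
k:     0  1  2  3  4  5  6  7  8  9
g(k):  0  1  0  1  0  1  0  1  0  1
So g(9) = 1.
By the Sprague-Grundy theorem, the Grundy value of a sum of independent games is the XOR of the component values.
Combined value = 11 ⊕ 1 = 10.

10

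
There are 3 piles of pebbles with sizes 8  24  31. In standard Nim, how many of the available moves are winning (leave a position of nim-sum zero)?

3

Nim-sum: 8 ^ 24 ^ 31 = 15.
The overall nim-sum is X = 15. A pile of size p has a winning move iff p XOR X < p (reduce it to p XOR X).
  8: 8 XOR 15 = 7 < 8 — winning move (to 7).
  24: 24 XOR 15 = 23 < 24 — winning move (to 23).
  31: 31 XOR 15 = 16 < 31 — winning move (to 16).
That gives 3 winning moves.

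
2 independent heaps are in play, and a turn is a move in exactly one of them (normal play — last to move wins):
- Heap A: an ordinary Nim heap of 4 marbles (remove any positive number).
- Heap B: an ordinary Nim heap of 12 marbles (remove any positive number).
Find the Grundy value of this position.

Heap A is a plain Nim heap of size 4, so its Grundy value is 4.
Heap B is a plain Nim heap of size 12, so its Grundy value is 12.
By the Sprague-Grundy theorem, the Grundy value of a sum of independent games is the XOR of the component values.
Combined value = 4 XOR 12 = 8.

8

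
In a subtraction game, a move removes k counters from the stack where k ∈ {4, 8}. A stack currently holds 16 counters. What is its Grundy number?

Compute g(0), g(1), … for moves {4, 8}:
k:     0  1  2  3  4  5  6  7  8  9 10 11 12 13 14 15 16
g(k):  0  0  0  0  1  1  1  1  2  2  2  2  0  0  0  0  1
So g(16) = 1.

1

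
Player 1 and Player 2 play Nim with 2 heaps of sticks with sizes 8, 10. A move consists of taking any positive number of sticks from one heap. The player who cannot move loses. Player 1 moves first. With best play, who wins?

Nim-sum: 8 ^ 10 = 2.
The nim-sum is 2 ≠ 0, so this is an N-position: the player to move can win; Player 1 has a winning move.

Player 1 wins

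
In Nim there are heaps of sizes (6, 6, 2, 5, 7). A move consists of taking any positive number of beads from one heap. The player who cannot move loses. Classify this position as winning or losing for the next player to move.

Losing position

Compute the nim-sum pairwise:
6 ⊕ 6 = 0
0 ⊕ 2 = 2
2 ⊕ 5 = 7
7 ⊕ 7 = 0
The nim-sum is 0, so this is a P-position: the player to move is in a losing position under optimal play.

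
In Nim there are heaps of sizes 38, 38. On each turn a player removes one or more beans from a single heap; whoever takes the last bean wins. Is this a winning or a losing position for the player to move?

Compute the nim-sum pairwise:
38 ⊕ 38 = 0
The nim-sum is 0, so this is a P-position: the player to move is in a losing position under optimal play.

Losing position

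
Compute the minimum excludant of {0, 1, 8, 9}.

2

The values 0, 1 are all present; 2 is the first non-negative integer missing from the set.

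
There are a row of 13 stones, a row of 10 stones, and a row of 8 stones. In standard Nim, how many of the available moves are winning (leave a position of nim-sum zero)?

Compute the nim-sum pairwise:
13 XOR 10 = 7
7 XOR 8 = 15
The overall nim-sum is X = 15. A row of size p has a winning move iff p XOR X < p (reduce it to p XOR X).
  13: 13 XOR 15 = 2 < 13 — winning move (to 2).
  10: 10 XOR 15 = 5 < 10 — winning move (to 5).
  8: 8 XOR 15 = 7 < 8 — winning move (to 7).
That gives 3 winning moves.

3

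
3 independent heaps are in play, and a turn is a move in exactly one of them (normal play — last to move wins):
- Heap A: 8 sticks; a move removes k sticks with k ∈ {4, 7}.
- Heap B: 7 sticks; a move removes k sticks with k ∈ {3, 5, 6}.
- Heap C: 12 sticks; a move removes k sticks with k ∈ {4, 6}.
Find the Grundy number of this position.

0

For heap A, compute g(0), g(1), … with moves {4, 7}:
g(0) = mex{} = 0
g(1) = mex{} = 0
g(2) = mex{} = 0
g(3) = mex{} = 0
g(4) = mex{0} = 1
g(5) = mex{0} = 1
g(6) = mex{0} = 1
g(7) = mex{0} = 1
g(8) = mex{0,1} = 2
So g(8) = 2.
Grundy values for heap B (subtraction set {3, 5, 6}):
g(0) = mex{} = 0
g(1) = mex{} = 0
g(2) = mex{} = 0
g(3) = mex{0} = 1
g(4) = mex{0} = 1
g(5) = mex{0} = 1
g(6) = mex{0,1} = 2
g(7) = mex{0,1} = 2
So g(7) = 2.
Build the Grundy sequence for heap C with g(k) = mex{g(k−s) : s ∈ {4, 6}, s ≤ k}:
g(0) = mex{} = 0
g(1) = mex{} = 0
g(2) = mex{} = 0
g(3) = mex{} = 0
g(4) = mex{0} = 1
g(5) = mex{0} = 1
g(6) = mex{0} = 1
g(7) = mex{0} = 1
g(8) = mex{0,1} = 2
g(9) = mex{0,1} = 2
g(10) = mex{1} = 0
g(11) = mex{1} = 0
g(12) = mex{1,2} = 0
So g(12) = 0.
The value of a disjunctive sum is the nim-sum of the parts.
Combined value = 2 ⊕ 2 ⊕ 0 = 0.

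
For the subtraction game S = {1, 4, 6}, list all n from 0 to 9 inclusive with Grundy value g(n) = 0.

0, 2, 5, 7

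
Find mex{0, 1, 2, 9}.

3

The values 0, 1, 2 are all present; 3 is the first non-negative integer missing from the set.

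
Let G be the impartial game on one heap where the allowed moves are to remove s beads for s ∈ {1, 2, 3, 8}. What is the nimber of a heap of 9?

Grundy values for subtraction set {1, 2, 3, 8}:
g(0) = mex{} = 0
g(1) = mex{0} = 1
g(2) = mex{0,1} = 2
g(3) = mex{0,1,2} = 3
g(4) = mex{1,2,3} = 0
g(5) = mex{0,2,3} = 1
g(6) = mex{0,1,3} = 2
g(7) = mex{0,1,2} = 3
g(8) = mex{0,1,2,3} = 4
g(9) = mex{1,2,3,4} = 0
So g(9) = 0.

0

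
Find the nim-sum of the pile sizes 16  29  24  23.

Bitwise XOR of the heap sizes:
  10000  (16)
  11101  (29)
  11000  (24)
  10111  (23)
  -----
  00010  (2)

2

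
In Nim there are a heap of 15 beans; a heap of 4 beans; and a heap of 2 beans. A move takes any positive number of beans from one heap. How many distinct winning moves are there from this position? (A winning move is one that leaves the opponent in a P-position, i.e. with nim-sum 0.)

1

Compute the nim-sum pairwise:
15 ^ 4 = 11
11 ^ 2 = 9
The overall nim-sum is X = 9. A heap of size p has a winning move iff p XOR X < p (reduce it to p XOR X).
  15: 15 XOR 9 = 6 < 15 — winning move (to 6).
  4: 4 XOR 9 = 13 ≥ 4 — no move.
  2: 2 XOR 9 = 11 ≥ 2 — no move.
That gives 1 winning move.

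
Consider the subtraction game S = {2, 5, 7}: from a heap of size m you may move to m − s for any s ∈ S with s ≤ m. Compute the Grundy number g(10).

Build the Grundy sequence with g(k) = mex{g(k−s) : s ∈ {2, 5, 7}, s ≤ k}:
g(0) = mex{} = 0
g(1) = mex{} = 0
g(2) = mex{0} = 1
g(3) = mex{0} = 1
g(4) = mex{1} = 0
g(5) = mex{0,1} = 2
g(6) = mex{0} = 1
g(7) = mex{0,1,2} = 3
g(8) = mex{0,1} = 2
g(9) = mex{0,1,3} = 2
g(10) = mex{1,2} = 0
So g(10) = 0.

0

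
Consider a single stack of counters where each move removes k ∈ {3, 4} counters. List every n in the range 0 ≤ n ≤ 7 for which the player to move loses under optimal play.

0, 1, 2, 7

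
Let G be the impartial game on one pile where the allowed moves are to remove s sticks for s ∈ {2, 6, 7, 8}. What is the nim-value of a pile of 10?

Compute g(0), g(1), … for moves {2, 6, 7, 8}:
g(0) = mex{} = 0
g(1) = mex{} = 0
g(2) = mex{0} = 1
g(3) = mex{0} = 1
g(4) = mex{1} = 0
g(5) = mex{1} = 0
g(6) = mex{0} = 1
g(7) = mex{0} = 1
g(8) = mex{0,1} = 2
g(9) = mex{0,1} = 2
g(10) = mex{0,1,2} = 3
So g(10) = 3.

3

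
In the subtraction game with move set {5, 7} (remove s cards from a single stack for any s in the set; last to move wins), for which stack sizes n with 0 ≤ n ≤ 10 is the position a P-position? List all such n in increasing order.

0, 1, 2, 3, 4

Grundy values for subtraction set {5, 7}:
g(0) = mex{} = 0
g(1) = mex{} = 0
g(2) = mex{} = 0
g(3) = mex{} = 0
g(4) = mex{} = 0
g(5) = mex{0} = 1
g(6) = mex{0} = 1
g(7) = mex{0} = 1
g(8) = mex{0} = 1
g(9) = mex{0} = 1
g(10) = mex{0,1} = 2
The P-positions (g = 0) in 0..10 are 0, 1, 2, 3, 4.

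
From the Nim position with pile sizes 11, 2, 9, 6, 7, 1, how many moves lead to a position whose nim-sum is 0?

Nim-sum: 11 ^ 2 ^ 9 ^ 6 ^ 7 ^ 1 = 0.
The nim-sum is already 0, so every move leaves a nonzero nim-sum — there are no winning moves.

0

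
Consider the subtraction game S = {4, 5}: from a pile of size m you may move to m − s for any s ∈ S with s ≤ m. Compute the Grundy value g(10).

0

Grundy values for subtraction set {4, 5}:
k:     0  1  2  3  4  5  6  7  8  9 10
g(k):  0  0  0  0  1  1  1  1  2  0  0
So g(10) = 0.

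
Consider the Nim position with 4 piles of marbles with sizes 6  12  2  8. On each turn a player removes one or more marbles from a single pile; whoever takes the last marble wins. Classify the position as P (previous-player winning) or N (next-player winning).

P-position

Write each in binary and XOR column by column:
  0110  (6)
  1100  (12)
  0010  (2)
  1000  (8)
  ----
  0000  (0)
The nim-sum is 0, so this is a P-position: the player to move is in a losing position under optimal play.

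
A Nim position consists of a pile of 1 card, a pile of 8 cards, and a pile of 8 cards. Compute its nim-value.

1

Compute the nim-sum pairwise:
1 ⊕ 8 = 9
9 ⊕ 8 = 1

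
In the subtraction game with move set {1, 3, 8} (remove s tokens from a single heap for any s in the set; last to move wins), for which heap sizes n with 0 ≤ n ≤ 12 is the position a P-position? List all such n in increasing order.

0, 2, 4, 6, 11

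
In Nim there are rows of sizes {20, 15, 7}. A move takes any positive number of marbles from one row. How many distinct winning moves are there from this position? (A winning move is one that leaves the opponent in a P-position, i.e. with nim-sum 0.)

1

In binary:
  10100  (20)
  01111  (15)
  00111  (7)
  -----
  11100  (28)
The overall nim-sum is X = 28. A row of size p has a winning move iff p XOR X < p (reduce it to p XOR X).
  20: 20 XOR 28 = 8 < 20 — winning move (to 8).
  15: 15 XOR 28 = 19 ≥ 15 — no move.
  7: 7 XOR 28 = 27 ≥ 7 — no move.
That gives 1 winning move.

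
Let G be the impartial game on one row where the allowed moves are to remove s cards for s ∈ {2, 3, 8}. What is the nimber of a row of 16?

0

Grundy values for subtraction set {2, 3, 8}:
k:     0  1  2  3  4  5  6  7  8  9 10 11 12 13 14 15 16
g(k):  0  0  1  1  2  0  0  1  1  2  0  0  1  1  2  0  0
So g(16) = 0.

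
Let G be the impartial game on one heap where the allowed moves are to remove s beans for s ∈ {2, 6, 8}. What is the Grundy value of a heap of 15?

0

Grundy values for subtraction set {2, 6, 8}:
k:     0  1  2  3  4  5  6  7  8  9 10 11 12 13 14 15
g(k):  0  0  1  1  0  0  1  1  2  2  3  3  2  2  0  0
So g(15) = 0.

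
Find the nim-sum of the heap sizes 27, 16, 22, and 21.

Write each in binary and XOR column by column:
  11011  (27)
  10000  (16)
  10110  (22)
  10101  (21)
  -----
  01000  (8)

8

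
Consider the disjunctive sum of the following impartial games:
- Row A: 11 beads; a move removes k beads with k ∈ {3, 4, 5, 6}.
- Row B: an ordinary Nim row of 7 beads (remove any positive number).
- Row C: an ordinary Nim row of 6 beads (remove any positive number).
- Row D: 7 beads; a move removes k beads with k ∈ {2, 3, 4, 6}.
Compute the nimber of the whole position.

Build the Grundy sequence for row A with g(k) = mex{g(k−s) : s ∈ {3, 4, 5, 6}, s ≤ k}:
k:     0  1  2  3  4  5  6  7  8  9 10 11
g(k):  0  0  0  1  1  1  2  2  2  0  0  0
So g(11) = 0.
Row B is a plain Nim row of size 7, so its Grundy value is 7.
Row C is a plain Nim row of size 6, so its Grundy value is 6.
For row D, compute g(0), g(1), … with moves {2, 3, 4, 6}:
k:     0  1  2  3  4  5  6  7
g(k):  0  0  1  1  2  2  3  3
So g(7) = 3.
The value of a disjunctive sum is the nim-sum of the parts.
Combined value = 0 XOR 7 XOR 6 XOR 3 = 2.

2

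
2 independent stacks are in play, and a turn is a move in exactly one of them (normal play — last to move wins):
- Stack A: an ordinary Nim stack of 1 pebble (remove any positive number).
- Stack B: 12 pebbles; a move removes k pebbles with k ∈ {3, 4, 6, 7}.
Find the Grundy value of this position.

Stack A is a plain Nim stack of size 1, so its Grundy value is 1.
For stack B, compute g(0), g(1), … with moves {3, 4, 6, 7}:
k:     0  1  2  3  4  5  6  7  8  9 10 11 12
g(k):  0  0  0  1  1  1  2  2  2  3  0  0  0
So g(12) = 0.
The value of a disjunctive sum is the nim-sum of the parts.
Combined value = 1 ⊕ 0 = 1.

1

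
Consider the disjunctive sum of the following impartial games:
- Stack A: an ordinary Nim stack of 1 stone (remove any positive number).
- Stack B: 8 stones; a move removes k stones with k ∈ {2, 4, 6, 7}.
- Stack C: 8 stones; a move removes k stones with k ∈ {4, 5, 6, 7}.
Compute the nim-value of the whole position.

7

Stack A is a plain Nim stack of size 1, so its Grundy value is 1.
For stack B, compute g(0), g(1), … with moves {2, 4, 6, 7}:
k:     0  1  2  3  4  5  6  7  8
g(k):  0  0  1  1  2  2  3  3  4
So g(8) = 4.
For stack C, compute g(0), g(1), … with moves {4, 5, 6, 7}:
g(0) = mex{} = 0
g(1) = mex{} = 0
g(2) = mex{} = 0
g(3) = mex{} = 0
g(4) = mex{0} = 1
g(5) = mex{0} = 1
g(6) = mex{0} = 1
g(7) = mex{0} = 1
g(8) = mex{0,1} = 2
So g(8) = 2.
By the Sprague-Grundy theorem, the Grundy value of a sum of independent games is the XOR of the component values.
Combined value = 1 ⊕ 4 ⊕ 2 = 7.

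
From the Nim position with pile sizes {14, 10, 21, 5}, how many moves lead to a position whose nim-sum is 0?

Compute the nim-sum pairwise:
14 ⊕ 10 = 4
4 ⊕ 21 = 17
17 ⊕ 5 = 20
The overall nim-sum is X = 20. A pile of size p has a winning move iff p XOR X < p (reduce it to p XOR X).
  14: 14 XOR 20 = 26 ≥ 14 — no move.
  10: 10 XOR 20 = 30 ≥ 10 — no move.
  21: 21 XOR 20 = 1 < 21 — winning move (to 1).
  5: 5 XOR 20 = 17 ≥ 5 — no move.
That gives 1 winning move.

1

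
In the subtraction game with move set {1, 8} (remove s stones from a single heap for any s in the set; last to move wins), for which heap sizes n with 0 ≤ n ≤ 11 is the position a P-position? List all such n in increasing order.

Grundy values for subtraction set {1, 8}:
g(0) = mex{} = 0
g(1) = mex{0} = 1
g(2) = mex{1} = 0
g(3) = mex{0} = 1
g(4) = mex{1} = 0
g(5) = mex{0} = 1
g(6) = mex{1} = 0
g(7) = mex{0} = 1
g(8) = mex{0,1} = 2
g(9) = mex{1,2} = 0
g(10) = mex{0} = 1
g(11) = mex{1} = 0
The P-positions (g = 0) in 0..11 are 0, 2, 4, 6, 9, 11.

0, 2, 4, 6, 9, 11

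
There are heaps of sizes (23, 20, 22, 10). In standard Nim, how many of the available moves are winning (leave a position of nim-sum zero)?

Nim-sum: 23 ^ 20 ^ 22 ^ 10 = 31.
The overall nim-sum is X = 31. A heap of size p has a winning move iff p XOR X < p (reduce it to p XOR X).
  23: 23 XOR 31 = 8 < 23 — winning move (to 8).
  20: 20 XOR 31 = 11 < 20 — winning move (to 11).
  22: 22 XOR 31 = 9 < 22 — winning move (to 9).
  10: 10 XOR 31 = 21 ≥ 10 — no move.
That gives 3 winning moves.

3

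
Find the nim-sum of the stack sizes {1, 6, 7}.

0

Write each in binary and XOR column by column:
  001  (1)
  110  (6)
  111  (7)
  ---
  000  (0)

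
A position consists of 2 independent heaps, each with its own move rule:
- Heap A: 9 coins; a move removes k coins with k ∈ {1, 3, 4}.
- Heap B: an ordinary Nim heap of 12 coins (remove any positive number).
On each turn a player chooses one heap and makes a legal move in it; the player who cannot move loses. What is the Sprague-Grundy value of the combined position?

Grundy values for heap A (subtraction set {1, 3, 4}):
g(0) = mex{} = 0
g(1) = mex{0} = 1
g(2) = mex{1} = 0
g(3) = mex{0} = 1
g(4) = mex{0,1} = 2
g(5) = mex{0,1,2} = 3
g(6) = mex{0,1,3} = 2
g(7) = mex{1,2} = 0
g(8) = mex{0,2,3} = 1
g(9) = mex{1,2,3} = 0
So g(9) = 0.
Heap B is a plain Nim heap of size 12, so its Grundy value is 12.
The value of a disjunctive sum is the nim-sum of the parts.
Combined value = 0 XOR 12 = 12.

12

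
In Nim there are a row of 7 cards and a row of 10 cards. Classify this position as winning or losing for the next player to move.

Winning position

Compute the nim-sum pairwise:
7 ⊕ 10 = 13
The nim-sum is 13 ≠ 0, so this is an N-position: the player to move can win.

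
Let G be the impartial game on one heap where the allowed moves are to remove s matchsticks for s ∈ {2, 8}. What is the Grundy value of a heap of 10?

Compute g(0), g(1), … for moves {2, 8}:
k:     0  1  2  3  4  5  6  7  8  9 10
g(k):  0  0  1  1  0  0  1  1  2  2  0
So g(10) = 0.

0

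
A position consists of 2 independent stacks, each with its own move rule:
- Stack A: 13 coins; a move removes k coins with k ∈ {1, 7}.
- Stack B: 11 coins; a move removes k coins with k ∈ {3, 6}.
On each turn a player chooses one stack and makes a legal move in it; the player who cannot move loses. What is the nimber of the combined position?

Build the Grundy sequence for stack A with g(k) = mex{g(k−s) : s ∈ {1, 7}, s ≤ k}:
g(0) = mex{} = 0
g(1) = mex{0} = 1
g(2) = mex{1} = 0
g(3) = mex{0} = 1
g(4) = mex{1} = 0
g(5) = mex{0} = 1
g(6) = mex{1} = 0
g(7) = mex{0} = 1
g(8) = mex{1} = 0
g(9) = mex{0} = 1
g(10) = mex{1} = 0
g(11) = mex{0} = 1
g(12) = mex{1} = 0
g(13) = mex{0} = 1
So g(13) = 1.
Build the Grundy sequence for stack B with g(k) = mex{g(k−s) : s ∈ {3, 6}, s ≤ k}:
g(0) = mex{} = 0
g(1) = mex{} = 0
g(2) = mex{} = 0
g(3) = mex{0} = 1
g(4) = mex{0} = 1
g(5) = mex{0} = 1
g(6) = mex{0,1} = 2
g(7) = mex{0,1} = 2
g(8) = mex{0,1} = 2
g(9) = mex{1,2} = 0
g(10) = mex{1,2} = 0
g(11) = mex{1,2} = 0
So g(11) = 0.
The value of a disjunctive sum is the nim-sum of the parts.
Combined value = 1 XOR 0 = 1.

1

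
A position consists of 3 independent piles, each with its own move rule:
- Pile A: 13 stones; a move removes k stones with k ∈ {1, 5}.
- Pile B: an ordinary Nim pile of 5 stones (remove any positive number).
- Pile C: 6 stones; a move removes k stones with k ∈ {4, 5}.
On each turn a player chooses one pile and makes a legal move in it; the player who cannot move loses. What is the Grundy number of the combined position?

For pile A, compute g(0), g(1), … with moves {1, 5}:
g(0) = mex{} = 0
g(1) = mex{0} = 1
g(2) = mex{1} = 0
g(3) = mex{0} = 1
g(4) = mex{1} = 0
g(5) = mex{0} = 1
g(6) = mex{1} = 0
g(7) = mex{0} = 1
g(8) = mex{1} = 0
g(9) = mex{0} = 1
g(10) = mex{1} = 0
g(11) = mex{0} = 1
g(12) = mex{1} = 0
g(13) = mex{0} = 1
So g(13) = 1.
Pile B is a plain Nim pile of size 5, so its Grundy value is 5.
Build the Grundy sequence for pile C with g(k) = mex{g(k−s) : s ∈ {4, 5}, s ≤ k}:
g(0) = mex{} = 0
g(1) = mex{} = 0
g(2) = mex{} = 0
g(3) = mex{} = 0
g(4) = mex{0} = 1
g(5) = mex{0} = 1
g(6) = mex{0} = 1
So g(6) = 1.
By the Sprague-Grundy theorem, the Grundy value of a sum of independent games is the XOR of the component values.
Combined value = 1 XOR 5 XOR 1 = 5.

5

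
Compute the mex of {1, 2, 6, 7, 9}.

0 is not in the set, so the mex is 0.

0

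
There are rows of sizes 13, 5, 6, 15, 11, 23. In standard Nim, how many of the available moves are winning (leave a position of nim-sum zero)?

1

Write each in binary and XOR column by column:
  01101  (13)
  00101  (5)
  00110  (6)
  01111  (15)
  01011  (11)
  10111  (23)
  -----
  11101  (29)
The overall nim-sum is X = 29. A row of size p has a winning move iff p XOR X < p (reduce it to p XOR X).
  13: 13 XOR 29 = 16 ≥ 13 — no move.
  5: 5 XOR 29 = 24 ≥ 5 — no move.
  6: 6 XOR 29 = 27 ≥ 6 — no move.
  15: 15 XOR 29 = 18 ≥ 15 — no move.
  11: 11 XOR 29 = 22 ≥ 11 — no move.
  23: 23 XOR 29 = 10 < 23 — winning move (to 10).
That gives 1 winning move.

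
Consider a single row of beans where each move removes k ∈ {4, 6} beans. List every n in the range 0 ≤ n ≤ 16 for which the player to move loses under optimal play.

Grundy values for subtraction set {4, 6}:
k:     0  1  2  3  4  5  6  7  8  9 10 11 12 13 14 15 16
g(k):  0  0  0  0  1  1  1  1  2  2  0  0  0  0  1  1  1
The P-positions (g = 0) in 0..16 are 0, 1, 2, 3, 10, 11, 12, 13.

0, 1, 2, 3, 10, 11, 12, 13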